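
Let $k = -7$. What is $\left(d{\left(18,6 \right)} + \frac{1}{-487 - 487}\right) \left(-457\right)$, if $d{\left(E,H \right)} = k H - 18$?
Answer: $\frac{26707537}{974} \approx 27420.0$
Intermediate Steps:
$d{\left(E,H \right)} = -18 - 7 H$ ($d{\left(E,H \right)} = - 7 H - 18 = -18 - 7 H$)
$\left(d{\left(18,6 \right)} + \frac{1}{-487 - 487}\right) \left(-457\right) = \left(\left(-18 - 42\right) + \frac{1}{-487 - 487}\right) \left(-457\right) = \left(\left(-18 - 42\right) + \frac{1}{-974}\right) \left(-457\right) = \left(-60 - \frac{1}{974}\right) \left(-457\right) = \left(- \frac{58441}{974}\right) \left(-457\right) = \frac{26707537}{974}$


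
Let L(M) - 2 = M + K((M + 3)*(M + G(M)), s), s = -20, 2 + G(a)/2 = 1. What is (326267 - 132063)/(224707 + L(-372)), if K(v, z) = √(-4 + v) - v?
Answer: 16765825524/7452903559 - 194204*√138002/7452903559 ≈ 2.2399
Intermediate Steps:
G(a) = -2 (G(a) = -4 + 2*1 = -4 + 2 = -2)
L(M) = 2 + M + √(-4 + (-2 + M)*(3 + M)) - (-2 + M)*(3 + M) (L(M) = 2 + (M + (√(-4 + (M + 3)*(M - 2)) - (M + 3)*(M - 2))) = 2 + (M + (√(-4 + (3 + M)*(-2 + M)) - (3 + M)*(-2 + M))) = 2 + (M + (√(-4 + (-2 + M)*(3 + M)) - (-2 + M)*(3 + M))) = 2 + (M + √(-4 + (-2 + M)*(3 + M)) - (-2 + M)*(3 + M)) = 2 + M + √(-4 + (-2 + M)*(3 + M)) - (-2 + M)*(3 + M))
(326267 - 132063)/(224707 + L(-372)) = (326267 - 132063)/(224707 + (8 + √(-10 - 372 + (-372)²) - 1*(-372)²)) = 194204/(224707 + (8 + √(-10 - 372 + 138384) - 1*138384)) = 194204/(224707 + (8 + √138002 - 138384)) = 194204/(224707 + (-138376 + √138002)) = 194204/(86331 + √138002)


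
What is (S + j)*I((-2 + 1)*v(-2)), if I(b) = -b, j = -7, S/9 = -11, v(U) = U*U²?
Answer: 848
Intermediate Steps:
v(U) = U³
S = -99 (S = 9*(-11) = -99)
(S + j)*I((-2 + 1)*v(-2)) = (-99 - 7)*(-(-2 + 1)*(-2)³) = -(-106)*(-1*(-8)) = -(-106)*8 = -106*(-8) = 848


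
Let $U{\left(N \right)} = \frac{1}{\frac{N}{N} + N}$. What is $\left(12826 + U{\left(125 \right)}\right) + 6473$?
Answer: $\frac{2431675}{126} \approx 19299.0$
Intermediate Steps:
$U{\left(N \right)} = \frac{1}{1 + N}$
$\left(12826 + U{\left(125 \right)}\right) + 6473 = \left(12826 + \frac{1}{1 + 125}\right) + 6473 = \left(12826 + \frac{1}{126}\right) + 6473 = \frac{1616077}{126} + 6473 = \frac{2431675}{126}$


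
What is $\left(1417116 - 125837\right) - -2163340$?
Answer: $3454619$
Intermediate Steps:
$\left(1417116 - 125837\right) - -2163340 = \left(1417116 - 125837\right) + 2163340 = 1291279 + 2163340 = 3454619$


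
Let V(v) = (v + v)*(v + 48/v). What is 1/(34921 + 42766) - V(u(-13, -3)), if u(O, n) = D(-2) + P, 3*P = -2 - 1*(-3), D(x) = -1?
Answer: -67743055/699183 ≈ -96.889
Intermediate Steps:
P = ⅓ (P = (-2 - 1*(-3))/3 = (-2 + 3)/3 = (⅓)*1 = ⅓ ≈ 0.33333)
u(O, n) = -⅔ (u(O, n) = -1 + ⅓ = -⅔)
V(v) = 2*v*(v + 48/v) (V(v) = (2*v)*(v + 48/v) = 2*v*(v + 48/v))
1/(34921 + 42766) - V(u(-13, -3)) = 1/(34921 + 42766) - (96 + 2*(-⅔)²) = 1/77687 - (96 + 2*(4/9)) = 1/77687 - (96 + 8/9) = 1/77687 - 1*872/9 = 1/77687 - 872/9 = -67743055/699183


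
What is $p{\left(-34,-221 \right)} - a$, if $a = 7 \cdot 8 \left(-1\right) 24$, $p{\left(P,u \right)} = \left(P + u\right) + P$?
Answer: $1055$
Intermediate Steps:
$p{\left(P,u \right)} = u + 2 P$
$a = -1344$ ($a = 7 \left(-8\right) 24 = \left(-56\right) 24 = -1344$)
$p{\left(-34,-221 \right)} - a = \left(-221 + 2 \left(-34\right)\right) - -1344 = \left(-221 - 68\right) + 1344 = -289 + 1344 = 1055$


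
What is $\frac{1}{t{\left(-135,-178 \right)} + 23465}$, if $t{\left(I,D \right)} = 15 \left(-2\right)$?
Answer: $\frac{1}{23435} \approx 4.2671 \cdot 10^{-5}$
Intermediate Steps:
$t{\left(I,D \right)} = -30$
$\frac{1}{t{\left(-135,-178 \right)} + 23465} = \frac{1}{-30 + 23465} = \frac{1}{23435}$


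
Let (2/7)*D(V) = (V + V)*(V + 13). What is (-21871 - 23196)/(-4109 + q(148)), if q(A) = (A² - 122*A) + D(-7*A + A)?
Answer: -45067/5438739 ≈ -0.0082863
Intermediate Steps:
D(V) = 7*V*(13 + V) (D(V) = 7*((V + V)*(V + 13))/2 = 7*((2*V)*(13 + V))/2 = 7*(2*V*(13 + V))/2 = 7*V*(13 + V))
q(A) = A² - 122*A - 42*A*(13 - 6*A) (q(A) = (A² - 122*A) + 7*(-7*A + A)*(13 + (-7*A + A)) = (A² - 122*A) + 7*(-6*A)*(13 - 6*A) = (A² - 122*A) - 42*A*(13 - 6*A) = A² - 122*A - 42*A*(13 - 6*A))
(-21871 - 23196)/(-4109 + q(148)) = (-21871 - 23196)/(-4109 + 148*(-668 + 253*148)) = -45067/(-4109 + 148*(-668 + 37444)) = -45067/(-4109 + 148*36776) = -45067/(-4109 + 5442848) = -45067/5438739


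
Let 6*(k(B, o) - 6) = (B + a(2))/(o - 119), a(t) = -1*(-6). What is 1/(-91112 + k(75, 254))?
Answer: -10/911059 ≈ -1.0976e-5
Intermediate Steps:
a(t) = 6
k(B, o) = 6 + (6 + B)/(6*(-119 + o)) (k(B, o) = 6 + ((B + 6)/(o - 119))/6 = 6 + ((6 + B)/(-119 + o))/6 = 6 + (6 + B)/(6*(-119 + o)))
1/(-91112 + k(75, 254)) = 1/(-91112 + (-4278 + 75 + 36*254)/(6*(-119 + 254))) = 1/(-91112 + (⅙)*(-4278 + 75 + 9144)/135) = 1/(-91112 + (⅙)*(1/135)*4941) = 1/(-91112 + 61/10) = 1/(-911059/10) = -10/911059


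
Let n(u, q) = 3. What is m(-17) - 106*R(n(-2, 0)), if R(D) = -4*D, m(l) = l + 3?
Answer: 1258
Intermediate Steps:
m(l) = 3 + l
m(-17) - 106*R(n(-2, 0)) = (3 - 17) - (-424)*3 = -14 - 106*(-12) = -14 + 1272 = 1258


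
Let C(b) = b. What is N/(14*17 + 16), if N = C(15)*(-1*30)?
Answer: -225/127 ≈ -1.7717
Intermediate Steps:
N = -450 (N = 15*(-1*30) = 15*(-30) = -450)
N/(14*17 + 16) = -450/(14*17 + 16) = -450/(238 + 16) = -450/254 = -450*1/254 = -225/127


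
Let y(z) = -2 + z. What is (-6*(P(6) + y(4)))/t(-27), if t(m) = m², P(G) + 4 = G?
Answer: -8/243 ≈ -0.032922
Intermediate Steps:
P(G) = -4 + G
(-6*(P(6) + y(4)))/t(-27) = (-6*((-4 + 6) + (-2 + 4)))/((-27)²) = -6*(2 + 2)/729 = -6*4*(1/729) = -24*1/729 = -8/243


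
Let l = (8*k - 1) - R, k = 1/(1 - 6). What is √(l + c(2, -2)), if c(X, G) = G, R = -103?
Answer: 2*√615/5 ≈ 9.9197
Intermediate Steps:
k = -⅕ (k = 1/(-5) = -⅕ ≈ -0.20000)
l = 502/5 (l = (8*(-⅕) - 1) - 1*(-103) = (-8/5 - 1) + 103 = -13/5 + 103 = 502/5 ≈ 100.40)
√(l + c(2, -2)) = √(502/5 - 2) = √(492/5) = 2*√615/5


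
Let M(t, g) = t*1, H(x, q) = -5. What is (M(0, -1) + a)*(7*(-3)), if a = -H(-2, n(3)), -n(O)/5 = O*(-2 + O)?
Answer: -105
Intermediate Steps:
n(O) = -5*O*(-2 + O)
M(t, g) = t
a = 5 (a = -1*(-5) = 5)
(M(0, -1) + a)*(7*(-3)) = (0 + 5)*(7*(-3)) = 5*(-21) = -105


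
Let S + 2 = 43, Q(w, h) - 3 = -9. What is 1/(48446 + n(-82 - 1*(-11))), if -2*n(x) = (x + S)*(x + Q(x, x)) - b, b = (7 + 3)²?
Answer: 1/47341 ≈ 2.1123e-5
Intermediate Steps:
Q(w, h) = -6 (Q(w, h) = 3 - 9 = -6)
b = 100 (b = 10² = 100)
S = 41 (S = -2 + 43 = 41)
n(x) = 50 - (-6 + x)*(41 + x)/2 (n(x) = -((x + 41)*(x - 6) - 1*100)/2 = -((41 + x)*(-6 + x) - 100)/2 = -((-6 + x)*(41 + x) - 100)/2 = -(-100 + (-6 + x)*(41 + x))/2 = 50 - (-6 + x)*(41 + x)/2)
1/(48446 + n(-82 - 1*(-11))) = 1/(48446 + (173 - 35*(-82 - 1*(-11))/2 - (-82 - 1*(-11))²/2)) = 1/(48446 + (173 - 35*(-82 + 11)/2 - (-82 + 11)²/2)) = 1/(48446 + (173 - 35/2*(-71) - ½*(-71)²)) = 1/(48446 + (173 + 2485/2 - ½*5041)) = 1/(48446 + (173 + 2485/2 - 5041/2)) = 1/(48446 - 1105) = 1/47341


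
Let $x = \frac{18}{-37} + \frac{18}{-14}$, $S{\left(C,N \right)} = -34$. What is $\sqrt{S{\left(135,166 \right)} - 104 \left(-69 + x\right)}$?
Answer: $\frac{\sqrt{491456126}}{259} \approx 85.594$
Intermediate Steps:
$x = - \frac{459}{259}$ ($x = 18 \left(- \frac{1}{37}\right) + 18 \left(- \frac{1}{14}\right) = - \frac{18}{37} - \frac{9}{7} = - \frac{459}{259} \approx -1.7722$)
$\sqrt{S{\left(135,166 \right)} - 104 \left(-69 + x\right)} = \sqrt{-34 - 104 \left(-69 - \frac{459}{259}\right)} = \sqrt{-34 - 104 \left(- \frac{18330}{259}\right)} = \sqrt{-34 - - \frac{1906320}{259}} = \sqrt{-34 + \frac{1906320}{259}} = \sqrt{\frac{1897514}{259}} = \frac{\sqrt{491456126}}{259}$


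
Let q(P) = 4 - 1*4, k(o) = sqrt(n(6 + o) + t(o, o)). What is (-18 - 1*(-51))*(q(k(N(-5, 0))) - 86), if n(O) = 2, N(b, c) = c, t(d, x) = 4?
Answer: -2838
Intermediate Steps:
k(o) = sqrt(6) (k(o) = sqrt(2 + 4) = sqrt(6))
q(P) = 0 (q(P) = 4 - 4 = 0)
(-18 - 1*(-51))*(q(k(N(-5, 0))) - 86) = (-18 - 1*(-51))*(0 - 86) = (-18 + 51)*(-86) = 33*(-86) = -2838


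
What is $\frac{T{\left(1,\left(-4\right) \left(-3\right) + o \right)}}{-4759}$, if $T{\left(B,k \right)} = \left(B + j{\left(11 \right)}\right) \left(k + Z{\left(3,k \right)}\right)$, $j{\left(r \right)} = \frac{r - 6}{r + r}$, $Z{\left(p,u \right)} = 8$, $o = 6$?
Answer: $- \frac{351}{52349} \approx -0.006705$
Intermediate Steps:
$j{\left(r \right)} = \frac{-6 + r}{2 r}$
$T{\left(B,k \right)} = \left(8 + k\right) \left(\frac{5}{22} + B\right)$ ($T{\left(B,k \right)} = \left(B + \frac{-6 + 11}{2 \cdot 11}\right) \left(k + 8\right) = \left(B + \frac{1}{2} \cdot \frac{1}{11} \cdot 5\right) \left(8 + k\right) = \left(B + \frac{5}{22}\right) \left(8 + k\right) = \left(\frac{5}{22} + B\right) \left(8 + k\right) = \left(8 + k\right) \left(\frac{5}{22} + B\right)$)
$\frac{T{\left(1,\left(-4\right) \left(-3\right) + o \right)}}{-4759} = \frac{\frac{20}{11} + 8 \cdot 1 + \frac{5 \left(\left(-4\right) \left(-3\right) + 6\right)}{22} + 1 \left(\left(-4\right) \left(-3\right) + 6\right)}{-4759} = \left(\frac{20}{11} + 8 + \frac{5 \left(12 + 6\right)}{22} + 1 \left(12 + 6\right)\right) \left(- \frac{1}{4759}\right) = \left(\frac{20}{11} + 8 + \frac{5}{22} \cdot 18 + 1 \cdot 18\right) \left(- \frac{1}{4759}\right) = \left(\frac{20}{11} + 8 + \frac{45}{11} + 18\right) \left(- \frac{1}{4759}\right) = \frac{351}{11} \left(- \frac{1}{4759}\right) = - \frac{351}{52349}$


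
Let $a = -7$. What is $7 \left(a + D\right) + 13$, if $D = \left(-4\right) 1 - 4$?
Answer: $-92$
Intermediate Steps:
$D = -8$ ($D = -4 - 4 = -8$)
$7 \left(a + D\right) + 13 = 7 \left(-7 - 8\right) + 13 = 7 \left(-15\right) + 13 = -105 + 13 = -92$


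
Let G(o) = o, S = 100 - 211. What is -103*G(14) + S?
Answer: -1553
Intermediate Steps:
S = -111
-103*G(14) + S = -103*14 - 111 = -1442 - 111 = -1553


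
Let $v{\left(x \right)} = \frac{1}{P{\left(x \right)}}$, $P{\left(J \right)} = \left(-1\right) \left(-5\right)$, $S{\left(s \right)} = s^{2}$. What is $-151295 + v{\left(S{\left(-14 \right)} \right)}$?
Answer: $- \frac{756474}{5} \approx -1.5129 \cdot 10^{5}$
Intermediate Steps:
$P{\left(J \right)} = 5$
$v{\left(x \right)} = \frac{1}{5}$
$-151295 + v{\left(S{\left(-14 \right)} \right)} = -151295 + \frac{1}{5} = - \frac{756474}{5}$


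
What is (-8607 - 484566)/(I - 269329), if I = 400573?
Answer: -164391/43748 ≈ -3.7577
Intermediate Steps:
(-8607 - 484566)/(I - 269329) = (-8607 - 484566)/(400573 - 269329) = -493173/131244 = -493173*1/131244 = -164391/43748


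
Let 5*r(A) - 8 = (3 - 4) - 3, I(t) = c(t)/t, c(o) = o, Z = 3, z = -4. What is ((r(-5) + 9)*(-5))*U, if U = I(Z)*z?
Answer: 196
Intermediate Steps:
I(t) = 1 (I(t) = t/t = 1)
r(A) = ⅘ (r(A) = 8/5 + ((3 - 4) - 3)/5 = 8/5 + (-1 - 3)/5 = 8/5 + (⅕)*(-4) = 8/5 - ⅘ = ⅘)
U = -4 (U = 1*(-4) = -4)
((r(-5) + 9)*(-5))*U = ((⅘ + 9)*(-5))*(-4) = ((49/5)*(-5))*(-4) = -49*(-4) = 196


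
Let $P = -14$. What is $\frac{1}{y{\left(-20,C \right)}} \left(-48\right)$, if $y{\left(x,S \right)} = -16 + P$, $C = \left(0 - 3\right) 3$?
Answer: $\frac{8}{5} \approx 1.6$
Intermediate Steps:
$C = -9$ ($C = \left(-3\right) 3 = -9$)
$y{\left(x,S \right)} = -30$ ($y{\left(x,S \right)} = -16 - 14 = -30$)
$\frac{1}{y{\left(-20,C \right)}} \left(-48\right) = \frac{1}{-30} \left(-48\right) = \left(- \frac{1}{30}\right) \left(-48\right) = \frac{8}{5}$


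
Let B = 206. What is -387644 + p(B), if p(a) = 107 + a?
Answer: -387331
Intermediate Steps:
-387644 + p(B) = -387644 + (107 + 206) = -387644 + 313 = -387331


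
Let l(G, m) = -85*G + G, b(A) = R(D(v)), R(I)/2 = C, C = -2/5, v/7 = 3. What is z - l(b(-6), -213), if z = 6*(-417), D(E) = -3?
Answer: -12846/5 ≈ -2569.2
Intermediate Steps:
v = 21 (v = 7*3 = 21)
C = -⅖ (C = -2*⅕ = -⅖ ≈ -0.40000)
R(I) = -⅘ (R(I) = 2*(-⅖) = -⅘)
b(A) = -⅘
z = -2502
l(G, m) = -84*G
z - l(b(-6), -213) = -2502 - (-84)*(-4)/5 = -2502 - 1*336/5 = -2502 - 336/5 = -12846/5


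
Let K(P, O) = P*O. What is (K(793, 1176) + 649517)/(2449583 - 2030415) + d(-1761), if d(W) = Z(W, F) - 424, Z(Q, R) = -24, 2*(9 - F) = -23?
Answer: -186205179/419168 ≈ -444.23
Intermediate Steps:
F = 41/2 (F = 9 - ½*(-23) = 9 + 23/2 = 41/2 ≈ 20.500)
K(P, O) = O*P
d(W) = -448 (d(W) = -24 - 424 = -448)
(K(793, 1176) + 649517)/(2449583 - 2030415) + d(-1761) = (1176*793 + 649517)/(2449583 - 2030415) - 448 = (932568 + 649517)/419168 - 448 = 1582085*(1/419168) - 448 = 1582085/419168 - 448 = -186205179/419168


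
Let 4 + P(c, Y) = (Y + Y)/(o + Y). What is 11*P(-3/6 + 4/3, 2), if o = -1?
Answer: 0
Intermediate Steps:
P(c, Y) = -4 + 2*Y/(-1 + Y) (P(c, Y) = -4 + (Y + Y)/(-1 + Y) = -4 + (2*Y)/(-1 + Y) = -4 + 2*Y/(-1 + Y))
11*P(-3/6 + 4/3, 2) = 11*(2*(2 - 1*2)/(-1 + 2)) = 11*(2*(2 - 2)/1) = 11*(2*1*0) = 11*0 = 0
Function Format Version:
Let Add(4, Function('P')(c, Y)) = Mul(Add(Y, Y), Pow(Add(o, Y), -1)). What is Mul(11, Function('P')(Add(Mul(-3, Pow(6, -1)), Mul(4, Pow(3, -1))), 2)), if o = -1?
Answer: 0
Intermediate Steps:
Function('P')(c, Y) = Add(-4, Mul(2, Y, Pow(Add(-1, Y), -1))) (Function('P')(c, Y) = Add(-4, Mul(Add(Y, Y), Pow(Add(-1, Y), -1))) = Add(-4, Mul(Mul(2, Y), Pow(Add(-1, Y), -1))) = Add(-4, Mul(2, Y, Pow(Add(-1, Y), -1))))
Mul(11, Function('P')(Add(Mul(-3, Pow(6, -1)), Mul(4, Pow(3, -1))), 2)) = Mul(11, Mul(2, Pow(Add(-1, 2), -1), Add(2, Mul(-1, 2)))) = Mul(11, Mul(2, Pow(1, -1), Add(2, -2))) = Mul(11, Mul(2, 1, 0)) = Mul(11, 0) = 0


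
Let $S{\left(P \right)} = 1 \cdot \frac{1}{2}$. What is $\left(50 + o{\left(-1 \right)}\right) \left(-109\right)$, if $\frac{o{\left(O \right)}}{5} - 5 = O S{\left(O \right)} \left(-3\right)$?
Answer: $- \frac{17985}{2} \approx -8992.5$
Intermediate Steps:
$S{\left(P \right)} = \frac{1}{2}$ ($S{\left(P \right)} = 1 \cdot \frac{1}{2} = \frac{1}{2}$)
$o{\left(O \right)} = 25 - \frac{15 O}{2}$ ($o{\left(O \right)} = 25 + 5 O \frac{1}{2} \left(-3\right) = 25 + 5 \frac{O}{2} \left(-3\right) = 25 + 5 \left(- \frac{3 O}{2}\right) = 25 - \frac{15 O}{2}$)
$\left(50 + o{\left(-1 \right)}\right) \left(-109\right) = \left(50 + \left(25 - - \frac{15}{2}\right)\right) \left(-109\right) = \left(50 + \left(25 + \frac{15}{2}\right)\right) \left(-109\right) = \left(50 + \frac{65}{2}\right) \left(-109\right) = \frac{165}{2} \left(-109\right) = - \frac{17985}{2}$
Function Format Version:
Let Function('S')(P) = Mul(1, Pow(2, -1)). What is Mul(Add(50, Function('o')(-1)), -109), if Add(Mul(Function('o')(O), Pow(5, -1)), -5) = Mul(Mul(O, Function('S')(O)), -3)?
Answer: Rational(-17985, 2) ≈ -8992.5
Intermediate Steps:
Function('S')(P) = Rational(1, 2) (Function('S')(P) = Mul(1, Rational(1, 2)) = Rational(1, 2))
Function('o')(O) = Add(25, Mul(Rational(-15, 2), O)) (Function('o')(O) = Add(25, Mul(5, Mul(Mul(O, Rational(1, 2)), -3))) = Add(25, Mul(5, Mul(Mul(Rational(1, 2), O), -3))) = Add(25, Mul(5, Mul(Rational(-3, 2), O))) = Add(25, Mul(Rational(-15, 2), O)))
Mul(Add(50, Function('o')(-1)), -109) = Mul(Add(50, Add(25, Mul(Rational(-15, 2), -1))), -109) = Mul(Add(50, Add(25, Rational(15, 2))), -109) = Mul(Add(50, Rational(65, 2)), -109) = Mul(Rational(165, 2), -109) = Rational(-17985, 2)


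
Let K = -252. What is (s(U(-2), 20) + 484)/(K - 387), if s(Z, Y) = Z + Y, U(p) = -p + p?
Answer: -56/71 ≈ -0.78873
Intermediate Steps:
U(p) = 0
s(Z, Y) = Y + Z
(s(U(-2), 20) + 484)/(K - 387) = ((20 + 0) + 484)/(-252 - 387) = (20 + 484)/(-639) = 504*(-1/639) = -56/71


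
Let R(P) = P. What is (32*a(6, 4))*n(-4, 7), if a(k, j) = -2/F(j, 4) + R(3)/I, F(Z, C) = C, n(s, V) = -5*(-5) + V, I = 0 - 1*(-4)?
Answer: 256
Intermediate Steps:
I = 4 (I = 0 + 4 = 4)
n(s, V) = 25 + V
a(k, j) = ¼ (a(k, j) = -2/4 + 3/4 = -2*¼ + 3*(¼) = -½ + ¾ = ¼)
(32*a(6, 4))*n(-4, 7) = (32*(¼))*(25 + 7) = 8*32 = 256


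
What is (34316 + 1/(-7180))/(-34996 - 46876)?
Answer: -246388879/587840960 ≈ -0.41914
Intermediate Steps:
(34316 + 1/(-7180))/(-34996 - 46876) = (34316 - 1/7180)/(-81872) = (246388879/7180)*(-1/81872) = -246388879/587840960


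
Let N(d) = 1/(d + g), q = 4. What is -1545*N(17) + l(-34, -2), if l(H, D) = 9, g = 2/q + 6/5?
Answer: -13767/187 ≈ -73.620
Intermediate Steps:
g = 17/10 (g = 2/4 + 6/5 = 2*(¼) + 6*(⅕) = ½ + 6/5 = 17/10 ≈ 1.7000)
N(d) = 1/(17/10 + d) (N(d) = 1/(d + 17/10) = 1/(17/10 + d))
-1545*N(17) + l(-34, -2) = -15450/(17 + 10*17) + 9 = -15450/(17 + 170) + 9 = -15450/187 + 9 = -13767/187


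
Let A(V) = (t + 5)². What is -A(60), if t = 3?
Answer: -64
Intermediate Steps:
A(V) = 64 (A(V) = (3 + 5)² = 8² = 64)
-A(60) = -1*64 = -64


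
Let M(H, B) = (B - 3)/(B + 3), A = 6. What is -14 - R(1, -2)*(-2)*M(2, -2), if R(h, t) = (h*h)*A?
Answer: -74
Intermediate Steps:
M(H, B) = (-3 + B)/(3 + B)
R(h, t) = 6*h**2 (R(h, t) = (h*h)*6 = h**2*6 = 6*h**2)
-14 - R(1, -2)*(-2)*M(2, -2) = -14 - (6*1**2)*(-2)*(-3 - 2)/(3 - 2) = -14 - (6*1)*(-2)*-5/1 = -14 - 6*(-2)*1*(-5) = -14 - (-12)*(-5) = -14 - 1*60 = -14 - 60 = -74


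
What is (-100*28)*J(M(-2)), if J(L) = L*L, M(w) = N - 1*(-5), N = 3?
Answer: -179200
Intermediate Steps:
M(w) = 8 (M(w) = 3 - 1*(-5) = 3 + 5 = 8)
J(L) = L²
(-100*28)*J(M(-2)) = -100*28*8² = -2800*64 = -179200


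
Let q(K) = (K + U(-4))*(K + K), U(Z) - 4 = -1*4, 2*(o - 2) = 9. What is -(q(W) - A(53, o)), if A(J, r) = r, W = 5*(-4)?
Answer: -1587/2 ≈ -793.50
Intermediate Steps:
o = 13/2 (o = 2 + (1/2)*9 = 2 + 9/2 = 13/2 ≈ 6.5000)
U(Z) = 0 (U(Z) = 4 - 1*4 = 4 - 4 = 0)
W = -20
q(K) = 2*K**2 (q(K) = (K + 0)*(K + K) = K*(2*K) = 2*K**2)
-(q(W) - A(53, o)) = -(2*(-20)**2 - 1*13/2) = -(2*400 - 13/2) = -(800 - 13/2) = -1*1587/2 = -1587/2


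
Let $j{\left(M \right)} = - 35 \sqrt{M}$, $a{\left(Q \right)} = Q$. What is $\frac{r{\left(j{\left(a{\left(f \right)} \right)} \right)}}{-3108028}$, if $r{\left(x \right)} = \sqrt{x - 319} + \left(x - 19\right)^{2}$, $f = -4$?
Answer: $\frac{4539}{3108028} - \frac{95 i}{111001} - \frac{\sqrt{-319 - 70 i}}{3108028} \approx 0.0014598 - 0.00085007 i$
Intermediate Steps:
$r{\left(x \right)} = \sqrt{-319 + x} + \left(-19 + x\right)^{2}$
$\frac{r{\left(j{\left(a{\left(f \right)} \right)} \right)}}{-3108028} = \frac{\sqrt{-319 - 35 \sqrt{-4}} + \left(-19 - 35 \sqrt{-4}\right)^{2}}{-3108028} = \left(\sqrt{-319 - 35 \cdot 2 i} + \left(-19 - 35 \cdot 2 i\right)^{2}\right) \left(- \frac{1}{3108028}\right) = \left(\sqrt{-319 - 70 i} + \left(-19 - 70 i\right)^{2}\right) \left(- \frac{1}{3108028}\right) = - \frac{\sqrt{-319 - 70 i}}{3108028} - \frac{\left(-19 - 70 i\right)^{2}}{3108028}$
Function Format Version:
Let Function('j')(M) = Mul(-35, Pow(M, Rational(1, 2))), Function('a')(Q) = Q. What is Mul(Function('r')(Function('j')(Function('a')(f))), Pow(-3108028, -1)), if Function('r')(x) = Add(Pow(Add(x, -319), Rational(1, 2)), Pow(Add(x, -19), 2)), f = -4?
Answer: Add(Rational(4539, 3108028), Mul(Rational(-95, 111001), I), Mul(Rational(-1, 3108028), Pow(Add(-319, Mul(-70, I)), Rational(1, 2)))) ≈ Add(0.0014598, Mul(-0.00085007, I))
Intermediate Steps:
Function('r')(x) = Add(Pow(Add(-319, x), Rational(1, 2)), Pow(Add(-19, x), 2))
Mul(Function('r')(Function('j')(Function('a')(f))), Pow(-3108028, -1)) = Mul(Add(Pow(Add(-319, Mul(-35, Pow(-4, Rational(1, 2)))), Rational(1, 2)), Pow(Add(-19, Mul(-35, Pow(-4, Rational(1, 2)))), 2)), Pow(-3108028, -1)) = Mul(Add(Pow(Add(-319, Mul(-35, Mul(2, I))), Rational(1, 2)), Pow(Add(-19, Mul(-35, Mul(2, I))), 2)), Rational(-1, 3108028)) = Mul(Add(Pow(Add(-319, Mul(-70, I)), Rational(1, 2)), Pow(Add(-19, Mul(-70, I)), 2)), Rational(-1, 3108028)) = Add(Mul(Rational(-1, 3108028), Pow(Add(-319, Mul(-70, I)), Rational(1, 2))), Mul(Rational(-1, 3108028), Pow(Add(-19, Mul(-70, I)), 2)))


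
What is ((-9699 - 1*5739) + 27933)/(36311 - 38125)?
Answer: -12495/1814 ≈ -6.8881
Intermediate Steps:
((-9699 - 1*5739) + 27933)/(36311 - 38125) = ((-9699 - 5739) + 27933)/(-1814) = (-15438 + 27933)*(-1/1814) = 12495*(-1/1814) = -12495/1814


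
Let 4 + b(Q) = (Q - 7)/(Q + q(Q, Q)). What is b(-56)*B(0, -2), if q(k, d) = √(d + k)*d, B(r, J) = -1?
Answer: 3607/904 + 9*I*√7/226 ≈ 3.99 + 0.10536*I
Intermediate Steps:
q(k, d) = d*√(d + k)
b(Q) = -4 + (-7 + Q)/(Q + √2*Q^(3/2)) (b(Q) = -4 + (Q - 7)/(Q + Q*√(Q + Q)) = -4 + (-7 + Q)/(Q + Q*√(2*Q)) = -4 + (-7 + Q)/(Q + Q*(√2*√Q)) = -4 + (-7 + Q)/(Q + √2*Q^(3/2)))
b(-56)*B(0, -2) = ((-7 - 3*(-56) - 4*√2*(-56)^(3/2))/(-56 + √2*(-56)^(3/2)))*(-1) = ((-7 + 168 - 4*√2*(-112*I*√14))/(-56 + √2*(-112*I*√14)))*(-1) = ((-7 + 168 + 896*I*√7)/(-56 - 224*I*√7))*(-1) = ((161 + 896*I*√7)/(-56 - 224*I*√7))*(-1) = -(161 + 896*I*√7)/(-56 - 224*I*√7)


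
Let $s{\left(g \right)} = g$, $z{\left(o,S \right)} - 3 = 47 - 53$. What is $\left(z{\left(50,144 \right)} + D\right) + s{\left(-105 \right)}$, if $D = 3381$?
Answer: $3273$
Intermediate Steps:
$z{\left(o,S \right)} = -3$ ($z{\left(o,S \right)} = 3 + \left(47 - 53\right) = 3 - 6 = -3$)
$\left(z{\left(50,144 \right)} + D\right) + s{\left(-105 \right)} = \left(-3 + 3381\right) - 105 = 3378 - 105 = 3273$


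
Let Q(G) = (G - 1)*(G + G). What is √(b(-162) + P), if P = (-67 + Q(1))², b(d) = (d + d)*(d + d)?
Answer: √109465 ≈ 330.85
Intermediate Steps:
Q(G) = 2*G*(-1 + G) (Q(G) = (-1 + G)*(2*G) = 2*G*(-1 + G))
b(d) = 4*d² (b(d) = (2*d)*(2*d) = 4*d²)
P = 4489 (P = (-67 + 2*1*(-1 + 1))² = (-67 + 2*1*0)² = (-67 + 0)² = (-67)² = 4489)
√(b(-162) + P) = √(4*(-162)² + 4489) = √(4*26244 + 4489) = √(104976 + 4489) = √109465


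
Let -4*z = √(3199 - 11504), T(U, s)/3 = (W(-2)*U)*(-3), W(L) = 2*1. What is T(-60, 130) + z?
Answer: 1080 - I*√8305/4 ≈ 1080.0 - 22.783*I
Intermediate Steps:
W(L) = 2
T(U, s) = -18*U (T(U, s) = 3*((2*U)*(-3)) = 3*(-6*U) = -18*U)
z = -I*√8305/4 (z = -√(3199 - 11504)/4 = -I*√8305/4 ≈ -22.783*I)
T(-60, 130) + z = -18*(-60) - I*√8305/4 = 1080 - I*√8305/4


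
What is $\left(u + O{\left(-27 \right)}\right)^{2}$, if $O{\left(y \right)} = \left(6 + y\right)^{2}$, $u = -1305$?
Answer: $746496$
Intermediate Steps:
$\left(u + O{\left(-27 \right)}\right)^{2} = \left(-1305 + \left(6 - 27\right)^{2}\right)^{2} = \left(-1305 + \left(-21\right)^{2}\right)^{2} = \left(-1305 + 441\right)^{2} = \left(-864\right)^{2} = 746496$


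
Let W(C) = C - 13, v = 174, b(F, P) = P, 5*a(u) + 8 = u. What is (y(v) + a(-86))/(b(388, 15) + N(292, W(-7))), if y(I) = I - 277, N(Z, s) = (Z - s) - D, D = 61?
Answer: -87/190 ≈ -0.45789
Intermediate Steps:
a(u) = -8/5 + u/5
W(C) = -13 + C
N(Z, s) = -61 + Z - s (N(Z, s) = (Z - s) - 1*61 = (Z - s) - 61 = -61 + Z - s)
y(I) = -277 + I
(y(v) + a(-86))/(b(388, 15) + N(292, W(-7))) = ((-277 + 174) + (-8/5 + (⅕)*(-86)))/(15 + (-61 + 292 - (-13 - 7))) = (-103 + (-8/5 - 86/5))/(15 + (-61 + 292 - 1*(-20))) = (-103 - 94/5)/(15 + (-61 + 292 + 20)) = -609/(5*(15 + 251)) = -609/5/266 = -609/5*1/266 = -87/190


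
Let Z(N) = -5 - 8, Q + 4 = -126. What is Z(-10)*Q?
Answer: 1690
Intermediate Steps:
Q = -130 (Q = -4 - 126 = -130)
Z(N) = -13
Z(-10)*Q = -13*(-130) = 1690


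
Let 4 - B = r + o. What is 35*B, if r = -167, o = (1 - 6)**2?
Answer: 5110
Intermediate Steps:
o = 25 (o = (-5)**2 = 25)
B = 146 (B = 4 - (-167 + 25) = 4 - 1*(-142) = 4 + 142 = 146)
35*B = 35*146 = 5110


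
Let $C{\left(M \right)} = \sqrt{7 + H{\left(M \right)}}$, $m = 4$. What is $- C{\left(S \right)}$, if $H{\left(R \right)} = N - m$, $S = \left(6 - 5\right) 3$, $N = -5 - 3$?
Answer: $- i \sqrt{5} \approx - 2.2361 i$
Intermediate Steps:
$N = -8$ ($N = -5 - 3 = -8$)
$S = 3$ ($S = 1 \cdot 3 = 3$)
$H{\left(R \right)} = -12$ ($H{\left(R \right)} = -8 - 4 = -12$)
$C{\left(M \right)} = i \sqrt{5}$ ($C{\left(M \right)} = \sqrt{7 - 12} = \sqrt{-5} = i \sqrt{5}$)
$- C{\left(S \right)} = - i \sqrt{5}$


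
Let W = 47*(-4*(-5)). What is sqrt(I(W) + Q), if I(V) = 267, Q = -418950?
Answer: I*sqrt(418683) ≈ 647.06*I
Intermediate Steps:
W = 940 (W = 47*20 = 940)
sqrt(I(W) + Q) = sqrt(267 - 418950) = sqrt(-418683) = I*sqrt(418683)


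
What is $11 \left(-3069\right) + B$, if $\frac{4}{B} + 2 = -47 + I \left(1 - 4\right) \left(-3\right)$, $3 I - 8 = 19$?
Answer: $- \frac{270071}{8} \approx -33759.0$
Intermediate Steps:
$I = 9$ ($I = \frac{8}{3} + \frac{1}{3} \cdot 19 = \frac{8}{3} + \frac{19}{3} = 9$)
$B = \frac{1}{8}$ ($B = \frac{4}{-2 - \left(47 - 9 \left(1 - 4\right) \left(-3\right)\right)} = \frac{4}{-2 - \left(47 - 9 \left(\left(-3\right) \left(-3\right)\right)\right)} = \frac{4}{-2 + \left(-47 + 9 \cdot 9\right)} = \frac{4}{-2 + \left(-47 + 81\right)} = \frac{4}{-2 + 34} = \frac{4}{32} = 4 \cdot \frac{1}{32} = \frac{1}{8} \approx 0.125$)
$11 \left(-3069\right) + B = 11 \left(-3069\right) + \frac{1}{8} = -33759 + \frac{1}{8} = - \frac{270071}{8}$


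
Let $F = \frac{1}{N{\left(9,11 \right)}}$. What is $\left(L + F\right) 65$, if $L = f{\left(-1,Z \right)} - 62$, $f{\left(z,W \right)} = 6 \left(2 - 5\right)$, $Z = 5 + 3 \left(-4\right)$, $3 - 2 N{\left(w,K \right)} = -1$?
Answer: $- \frac{10335}{2} \approx -5167.5$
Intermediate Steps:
$N{\left(w,K \right)} = 2$ ($N{\left(w,K \right)} = \frac{3}{2} - - \frac{1}{2} = \frac{3}{2} + \frac{1}{2} = 2$)
$Z = -7$ ($Z = 5 - 12 = -7$)
$f{\left(z,W \right)} = -18$ ($f{\left(z,W \right)} = 6 \left(-3\right) = -18$)
$L = -80$ ($L = -18 - 62 = -80$)
$F = \frac{1}{2} \approx 0.5$
$\left(L + F\right) 65 = \left(-80 + \frac{1}{2}\right) 65 = \left(- \frac{159}{2}\right) 65 = - \frac{10335}{2}$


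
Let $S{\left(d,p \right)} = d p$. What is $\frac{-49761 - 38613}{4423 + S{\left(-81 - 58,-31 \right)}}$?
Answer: $- \frac{44187}{4366} \approx -10.121$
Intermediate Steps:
$\frac{-49761 - 38613}{4423 + S{\left(-81 - 58,-31 \right)}} = \frac{-49761 - 38613}{4423 + \left(-81 - 58\right) \left(-31\right)} = - \frac{88374}{4423 - -4309} = - \frac{88374}{4423 + 4309} = - \frac{88374}{8732} = \left(-88374\right) \frac{1}{8732} = - \frac{44187}{4366}$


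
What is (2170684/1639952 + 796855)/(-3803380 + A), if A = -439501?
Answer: -326701530411/1739530295428 ≈ -0.18781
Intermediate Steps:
(2170684/1639952 + 796855)/(-3803380 + A) = (2170684/1639952 + 796855)/(-3803380 - 439501) = (2170684*(1/1639952) + 796855)/(-4242881) = (542671/409988 + 796855)*(-1/4242881) = (326701530411/409988)*(-1/4242881) = -326701530411/1739530295428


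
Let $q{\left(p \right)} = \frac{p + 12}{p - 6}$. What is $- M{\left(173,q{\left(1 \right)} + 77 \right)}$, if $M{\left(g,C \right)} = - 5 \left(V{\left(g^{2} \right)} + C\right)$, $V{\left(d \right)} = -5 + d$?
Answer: $149992$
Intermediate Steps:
$q{\left(p \right)} = \frac{12 + p}{-6 + p}$
$M{\left(g,C \right)} = 25 - 5 C - 5 g^{2}$ ($M{\left(g,C \right)} = - 5 \left(\left(-5 + g^{2}\right) + C\right) = - 5 \left(-5 + C + g^{2}\right) = 25 - 5 C - 5 g^{2}$)
$- M{\left(173,q{\left(1 \right)} + 77 \right)} = - (25 - 5 \left(\frac{12 + 1}{-6 + 1} + 77\right) - 5 \cdot 173^{2}) = - (25 - 5 \left(\frac{1}{-5} \cdot 13 + 77\right) - 149645) = - (25 - 5 \left(\left(- \frac{1}{5}\right) 13 + 77\right) - 149645) = - (25 - 5 \left(- \frac{13}{5} + 77\right) - 149645) = - (25 - 372 - 149645) = \left(-1\right) \left(-149992\right) = 149992$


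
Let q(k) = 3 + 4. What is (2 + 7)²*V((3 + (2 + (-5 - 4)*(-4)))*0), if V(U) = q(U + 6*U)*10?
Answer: 5670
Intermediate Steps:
q(k) = 7
V(U) = 70 (V(U) = 7*10 = 70)
(2 + 7)²*V((3 + (2 + (-5 - 4)*(-4)))*0) = (2 + 7)²*70 = 9²*70 = 81*70 = 5670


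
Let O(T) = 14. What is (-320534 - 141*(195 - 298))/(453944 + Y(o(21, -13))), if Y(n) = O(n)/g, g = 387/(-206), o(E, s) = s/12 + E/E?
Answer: -118426257/175673444 ≈ -0.67413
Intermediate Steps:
o(E, s) = 1 + s/12 (o(E, s) = s*(1/12) + 1 = s/12 + 1 = 1 + s/12)
g = -387/206 (g = 387*(-1/206) = -387/206 ≈ -1.8786)
Y(n) = -2884/387 (Y(n) = 14/(-387/206) = 14*(-206/387) = -2884/387)
(-320534 - 141*(195 - 298))/(453944 + Y(o(21, -13))) = (-320534 - 141*(195 - 298))/(453944 - 2884/387) = (-320534 - 141*(-103))/(175673444/387) = (-320534 + 14523)*(387/175673444) = -306011*387/175673444 = -118426257/175673444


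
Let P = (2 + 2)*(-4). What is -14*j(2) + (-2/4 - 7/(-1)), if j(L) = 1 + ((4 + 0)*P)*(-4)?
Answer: -7183/2 ≈ -3591.5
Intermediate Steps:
P = -16 (P = 4*(-4) = -16)
j(L) = 257 (j(L) = 1 + ((4 + 0)*(-16))*(-4) = 1 + (4*(-16))*(-4) = 1 - 64*(-4) = 1 + 256 = 257)
-14*j(2) + (-2/4 - 7/(-1)) = -14*257 + (-2/4 - 7/(-1)) = -3598 + (-2*1/4 - 7*(-1)) = -3598 + (-1/2 + 7) = -3598 + 13/2 = -7183/2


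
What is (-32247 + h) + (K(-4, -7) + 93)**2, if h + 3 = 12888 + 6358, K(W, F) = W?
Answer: -5083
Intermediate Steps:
h = 19243 (h = -3 + (12888 + 6358) = -3 + 19246 = 19243)
(-32247 + h) + (K(-4, -7) + 93)**2 = (-32247 + 19243) + (-4 + 93)**2 = -13004 + 89**2 = -13004 + 7921 = -5083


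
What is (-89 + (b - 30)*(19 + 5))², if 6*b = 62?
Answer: 314721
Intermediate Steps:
b = 31/3 (b = (⅙)*62 = 31/3 ≈ 10.333)
(-89 + (b - 30)*(19 + 5))² = (-89 + (31/3 - 30)*(19 + 5))² = (-89 - 59/3*24)² = (-89 - 472)² = (-561)² = 314721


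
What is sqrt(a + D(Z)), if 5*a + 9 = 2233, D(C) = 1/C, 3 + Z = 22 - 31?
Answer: sqrt(400245)/30 ≈ 21.088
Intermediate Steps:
Z = -12 (Z = -3 + (22 - 31) = -3 - 9 = -12)
a = 2224/5 (a = -9/5 + (1/5)*2233 = -9/5 + 2233/5 = 2224/5 ≈ 444.80)
sqrt(a + D(Z)) = sqrt(2224/5 + 1/(-12)) = sqrt(2224/5 - 1/12) = sqrt(26683/60) = sqrt(400245)/30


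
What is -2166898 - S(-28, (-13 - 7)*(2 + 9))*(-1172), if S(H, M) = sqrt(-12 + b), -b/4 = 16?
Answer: -2166898 + 2344*I*sqrt(19) ≈ -2.1669e+6 + 10217.0*I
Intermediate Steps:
b = -64 (b = -4*16 = -64)
S(H, M) = 2*I*sqrt(19) (S(H, M) = sqrt(-12 - 64) = sqrt(-76) = 2*I*sqrt(19))
-2166898 - S(-28, (-13 - 7)*(2 + 9))*(-1172) = -2166898 - 2*I*sqrt(19)*(-1172) = -2166898 - (-2344)*I*sqrt(19) = -2166898 + 2344*I*sqrt(19)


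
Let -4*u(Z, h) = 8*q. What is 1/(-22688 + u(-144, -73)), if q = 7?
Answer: -1/22702 ≈ -4.4049e-5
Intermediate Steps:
u(Z, h) = -14 (u(Z, h) = -2*7 = -¼*56 = -14)
1/(-22688 + u(-144, -73)) = 1/(-22688 - 14) = 1/(-22702) = -1/22702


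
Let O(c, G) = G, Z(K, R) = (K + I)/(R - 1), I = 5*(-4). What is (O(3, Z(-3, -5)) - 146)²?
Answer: 727609/36 ≈ 20211.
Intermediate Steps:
I = -20
Z(K, R) = (-20 + K)/(-1 + R) (Z(K, R) = (K - 20)/(R - 1) = (-20 + K)/(-1 + R))
(O(3, Z(-3, -5)) - 146)² = ((-20 - 3)/(-1 - 5) - 146)² = (-23/(-6) - 146)² = (-⅙*(-23) - 146)² = (23/6 - 146)² = (-853/6)² = 727609/36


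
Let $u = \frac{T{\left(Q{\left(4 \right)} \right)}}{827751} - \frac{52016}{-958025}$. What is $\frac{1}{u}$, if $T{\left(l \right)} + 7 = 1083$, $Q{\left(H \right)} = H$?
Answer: $\frac{793006151775}{44087130916} \approx 17.987$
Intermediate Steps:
$T{\left(l \right)} = 1076$ ($T{\left(l \right)} = -7 + 1083 = 1076$)
$u = \frac{44087130916}{793006151775}$ ($u = \frac{1076}{827751} - \frac{52016}{-958025} = 1076 \cdot \frac{1}{827751} - - \frac{52016}{958025} = \frac{1076}{827751} + \frac{52016}{958025} = \frac{44087130916}{793006151775} \approx 0.055595$)
$\frac{1}{u} = \frac{1}{\frac{44087130916}{793006151775}} = \frac{793006151775}{44087130916}$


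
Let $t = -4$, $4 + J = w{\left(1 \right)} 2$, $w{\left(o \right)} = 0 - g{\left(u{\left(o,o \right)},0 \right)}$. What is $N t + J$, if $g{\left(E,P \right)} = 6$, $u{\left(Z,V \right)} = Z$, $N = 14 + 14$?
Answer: $-128$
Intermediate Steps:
$N = 28$
$w{\left(o \right)} = -6$ ($w{\left(o \right)} = 0 - 6 = -6$)
$J = -16$ ($J = -4 - 12 = -16$)
$N t + J = 28 \left(-4\right) - 16 = -112 - 16 = -128$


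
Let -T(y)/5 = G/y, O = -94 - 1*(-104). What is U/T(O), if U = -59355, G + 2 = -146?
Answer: -59355/74 ≈ -802.09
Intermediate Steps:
O = 10 (O = -94 + 104 = 10)
G = -148 (G = -2 - 146 = -148)
T(y) = 740/y (T(y) = -(-740)/y = 740/y)
U/T(O) = -59355/(740/10) = -59355/(740*(1/10)) = -59355/74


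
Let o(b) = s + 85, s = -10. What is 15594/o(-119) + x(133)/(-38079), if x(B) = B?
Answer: 197931317/951975 ≈ 207.92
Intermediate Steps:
o(b) = 75 (o(b) = -10 + 85 = 75)
15594/o(-119) + x(133)/(-38079) = 15594/75 + 133/(-38079) = 15594*(1/75) + 133*(-1/38079) = 5198/25 - 133/38079 = 197931317/951975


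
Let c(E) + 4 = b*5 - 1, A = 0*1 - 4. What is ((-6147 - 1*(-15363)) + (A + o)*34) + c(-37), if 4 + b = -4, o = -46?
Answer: 7471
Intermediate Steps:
A = -4 (A = 0 - 4 = -4)
b = -8 (b = -4 - 4 = -8)
c(E) = -45 (c(E) = -4 + (-8*5 - 1) = -4 + (-40 - 1) = -4 - 41 = -45)
((-6147 - 1*(-15363)) + (A + o)*34) + c(-37) = ((-6147 - 1*(-15363)) + (-4 - 46)*34) - 45 = ((-6147 + 15363) - 50*34) - 45 = (9216 - 1700) - 45 = 7516 - 45 = 7471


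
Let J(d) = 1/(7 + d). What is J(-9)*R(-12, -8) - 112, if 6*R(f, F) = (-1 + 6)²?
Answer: -1369/12 ≈ -114.08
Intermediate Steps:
R(f, F) = 25/6 (R(f, F) = (-1 + 6)²/6 = (⅙)*5² = (⅙)*25 = 25/6)
J(-9)*R(-12, -8) - 112 = (25/6)/(7 - 9) - 112 = (25/6)/(-2) - 112 = -½*25/6 - 112 = -25/12 - 112 = -1369/12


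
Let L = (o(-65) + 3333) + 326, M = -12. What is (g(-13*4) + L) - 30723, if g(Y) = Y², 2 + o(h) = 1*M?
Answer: -24374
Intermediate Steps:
o(h) = -14 (o(h) = -2 + 1*(-12) = -2 - 12 = -14)
L = 3645 (L = (-14 + 3333) + 326 = 3319 + 326 = 3645)
(g(-13*4) + L) - 30723 = ((-13*4)² + 3645) - 30723 = ((-52)² + 3645) - 30723 = (2704 + 3645) - 30723 = 6349 - 30723 = -24374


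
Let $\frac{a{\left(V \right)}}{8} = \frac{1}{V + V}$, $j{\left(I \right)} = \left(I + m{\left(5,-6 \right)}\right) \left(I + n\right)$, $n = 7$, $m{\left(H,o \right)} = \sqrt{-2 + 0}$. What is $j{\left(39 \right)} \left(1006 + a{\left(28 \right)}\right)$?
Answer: $\frac{12635142}{7} + \frac{323978 i \sqrt{2}}{7} \approx 1.805 \cdot 10^{6} + 65453.0 i$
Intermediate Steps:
$m{\left(H,o \right)} = i \sqrt{2}$ ($m{\left(H,o \right)} = \sqrt{-2} = i \sqrt{2}$)
$j{\left(I \right)} = \left(7 + I\right) \left(I + i \sqrt{2}\right)$ ($j{\left(I \right)} = \left(I + i \sqrt{2}\right) \left(I + 7\right) = \left(I + i \sqrt{2}\right) \left(7 + I\right) = \left(7 + I\right) \left(I + i \sqrt{2}\right)$)
$a{\left(V \right)} = \frac{4}{V}$ ($a{\left(V \right)} = \frac{8}{V + V} = \frac{8}{2 V} = 8 \frac{1}{2 V} = \frac{4}{V}$)
$j{\left(39 \right)} \left(1006 + a{\left(28 \right)}\right) = \left(39^{2} + 7 \cdot 39 + 7 i \sqrt{2} + i 39 \sqrt{2}\right) \left(1006 + \frac{4}{28}\right) = \left(1521 + 273 + 7 i \sqrt{2} + 39 i \sqrt{2}\right) \left(1006 + 4 \cdot \frac{1}{28}\right) = \left(1794 + 46 i \sqrt{2}\right) \left(1006 + \frac{1}{7}\right) = \left(1794 + 46 i \sqrt{2}\right) \frac{7043}{7} = \frac{12635142}{7} + \frac{323978 i \sqrt{2}}{7}$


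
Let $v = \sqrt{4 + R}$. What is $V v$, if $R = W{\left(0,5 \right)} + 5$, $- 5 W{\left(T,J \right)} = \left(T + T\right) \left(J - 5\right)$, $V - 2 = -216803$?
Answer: $-650403$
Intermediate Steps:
$V = -216801$ ($V = 2 - 216803 = -216801$)
$W{\left(T,J \right)} = - \frac{2 T \left(-5 + J\right)}{5}$ ($W{\left(T,J \right)} = - \frac{\left(T + T\right) \left(J - 5\right)}{5} = - \frac{2 T \left(-5 + J\right)}{5}$)
$R = 5$ ($R = \frac{2}{5} \cdot 0 \left(5 - 5\right) + 5 = \frac{2}{5} \cdot 0 \cdot 0 + 5 = 0 + 5 = 5$)
$v = 3$ ($v = \sqrt{4 + 5} = \sqrt{9} = 3$)
$V v = \left(-216801\right) 3 = -650403$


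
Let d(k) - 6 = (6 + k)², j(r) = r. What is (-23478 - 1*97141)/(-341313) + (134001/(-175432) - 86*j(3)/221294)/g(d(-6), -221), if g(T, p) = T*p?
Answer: 1036560992741538517/2928353872887918384 ≈ 0.35397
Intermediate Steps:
d(k) = 6 + (6 + k)²
(-23478 - 1*97141)/(-341313) + (134001/(-175432) - 86*j(3)/221294)/g(d(-6), -221) = (-23478 - 1*97141)/(-341313) + (134001/(-175432) - 86*3/221294)/(((6 + (6 - 6)²)*(-221))) = (-23478 - 97141)*(-1/341313) + (134001*(-1/175432) - 258*1/221294)/(((6 + 0²)*(-221))) = -120619*(-1/341313) + (-134001/175432 - 129/110647)/(((6 + 0)*(-221))) = 120619/341313 - 14849439375/(19411024504*(6*(-221))) = 120619/341313 - 14849439375/19411024504/(-1326) = 120619/341313 - 14849439375/19411024504*(-1/1326) = 120619/341313 + 4949813125/8579672830768 = 1036560992741538517/2928353872887918384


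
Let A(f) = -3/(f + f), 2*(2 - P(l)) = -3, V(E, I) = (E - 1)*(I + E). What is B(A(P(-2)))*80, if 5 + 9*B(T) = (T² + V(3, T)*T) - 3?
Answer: -39280/441 ≈ -89.070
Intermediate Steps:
V(E, I) = (-1 + E)*(E + I)
P(l) = 7/2 (P(l) = 2 - ½*(-3) = 2 + 3/2 = 7/2)
A(f) = -3/(2*f) (A(f) = -3*1/(2*f) = -3/(2*f))
B(T) = -8/9 + T²/9 + T*(6 + 2*T)/9 (B(T) = -5/9 + ((T² + (3² - 1*3 - T + 3*T)*T) - 3)/9 = -5/9 + ((T² + (9 - 3 - T + 3*T)*T) - 3)/9 = -5/9 + ((T² + (6 + 2*T)*T) - 3)/9 = -5/9 + ((T² + T*(6 + 2*T)) - 3)/9 = -5/9 + (-3 + T² + T*(6 + 2*T))/9 = -5/9 + (-⅓ + T²/9 + T*(6 + 2*T)/9) = -8/9 + T²/9 + T*(6 + 2*T)/9)
B(A(P(-2)))*80 = (-8/9 + (-3/(2*7/2))²/3 + 2*(-3/(2*7/2))/3)*80 = (-8/9 + (-3/2*2/7)²/3 + 2*(-3/2*2/7)/3)*80 = (-8/9 + (-3/7)²/3 + (⅔)*(-3/7))*80 = (-8/9 + (⅓)*(9/49) - 2/7)*80 = (-8/9 + 3/49 - 2/7)*80 = -491/441*80 = -39280/441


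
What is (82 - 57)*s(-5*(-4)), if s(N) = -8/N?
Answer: -10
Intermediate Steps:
(82 - 57)*s(-5*(-4)) = (82 - 57)*(-8/((-5*(-4)))) = 25*(-8/20) = 25*(-8*1/20) = 25*(-⅖) = -10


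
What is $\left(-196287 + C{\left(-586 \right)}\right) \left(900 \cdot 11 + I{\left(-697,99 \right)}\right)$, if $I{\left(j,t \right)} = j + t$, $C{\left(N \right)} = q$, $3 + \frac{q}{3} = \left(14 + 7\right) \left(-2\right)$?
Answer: $-1827117444$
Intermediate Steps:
$q = -135$ ($q = -9 + 3 \left(14 + 7\right) \left(-2\right) = -9 + 3 \cdot 21 \left(-2\right) = -9 + 3 \left(-42\right) = -9 - 126 = -135$)
$C{\left(N \right)} = -135$
$\left(-196287 + C{\left(-586 \right)}\right) \left(900 \cdot 11 + I{\left(-697,99 \right)}\right) = \left(-196287 - 135\right) \left(900 \cdot 11 + \left(-697 + 99\right)\right) = - 196422 \left(9900 - 598\right) = \left(-196422\right) 9302 = -1827117444$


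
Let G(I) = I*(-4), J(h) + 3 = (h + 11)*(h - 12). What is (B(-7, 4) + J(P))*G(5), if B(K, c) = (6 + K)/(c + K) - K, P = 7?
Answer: 5140/3 ≈ 1713.3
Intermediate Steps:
J(h) = -3 + (-12 + h)*(11 + h) (J(h) = -3 + (h + 11)*(h - 12) = -3 + (11 + h)*(-12 + h) = -3 + (-12 + h)*(11 + h))
G(I) = -4*I
B(K, c) = -K + (6 + K)/(K + c) (B(K, c) = (6 + K)/(K + c) - K = -K + (6 + K)/(K + c))
(B(-7, 4) + J(P))*G(5) = ((6 - 7 - 1*(-7)² - 1*(-7)*4)/(-7 + 4) + (-135 + 7² - 1*7))*(-4*5) = ((6 - 7 - 1*49 + 28)/(-3) + (-135 + 49 - 7))*(-20) = (-(6 - 7 - 49 + 28)/3 - 93)*(-20) = (-⅓*(-22) - 93)*(-20) = (22/3 - 93)*(-20) = -257/3*(-20) = 5140/3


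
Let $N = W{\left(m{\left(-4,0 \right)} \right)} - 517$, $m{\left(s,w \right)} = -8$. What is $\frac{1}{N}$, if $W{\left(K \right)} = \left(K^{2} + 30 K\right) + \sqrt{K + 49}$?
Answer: $- \frac{693}{480208} - \frac{\sqrt{41}}{480208} \approx -0.0014565$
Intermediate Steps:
$W{\left(K \right)} = K^{2} + \sqrt{49 + K} + 30 K$ ($W{\left(K \right)} = \left(K^{2} + 30 K\right) + \sqrt{49 + K} = K^{2} + \sqrt{49 + K} + 30 K$)
$N = -693 + \sqrt{41}$ ($N = \left(\left(-8\right)^{2} + \sqrt{49 - 8} + 30 \left(-8\right)\right) - 517 = \left(64 + \sqrt{41} - 240\right) - 517 = \left(-176 + \sqrt{41}\right) - 517 = -693 + \sqrt{41} \approx -686.6$)
$\frac{1}{N} = \frac{1}{-693 + \sqrt{41}}$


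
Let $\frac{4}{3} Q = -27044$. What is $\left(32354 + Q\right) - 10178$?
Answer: $1893$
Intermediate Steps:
$Q = -20283$ ($Q = \frac{3}{4} \left(-27044\right) = -20283$)
$\left(32354 + Q\right) - 10178 = \left(32354 - 20283\right) - 10178 = 12071 - 10178 = 1893$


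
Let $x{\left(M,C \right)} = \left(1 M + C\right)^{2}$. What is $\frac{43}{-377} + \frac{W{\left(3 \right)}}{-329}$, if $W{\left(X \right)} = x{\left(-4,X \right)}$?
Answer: $- \frac{14524}{124033} \approx -0.1171$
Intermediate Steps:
$x{\left(M,C \right)} = \left(C + M\right)^{2}$ ($x{\left(M,C \right)} = \left(M + C\right)^{2} = \left(C + M\right)^{2}$)
$W{\left(X \right)} = \left(-4 + X\right)^{2}$ ($W{\left(X \right)} = \left(X - 4\right)^{2} = \left(-4 + X\right)^{2}$)
$\frac{43}{-377} + \frac{W{\left(3 \right)}}{-329} = \frac{43}{-377} + \frac{\left(-4 + 3\right)^{2}}{-329} = 43 \left(- \frac{1}{377}\right) + \left(-1\right)^{2} \left(- \frac{1}{329}\right) = - \frac{43}{377} + 1 \left(- \frac{1}{329}\right) = - \frac{43}{377} - \frac{1}{329} = - \frac{14524}{124033}$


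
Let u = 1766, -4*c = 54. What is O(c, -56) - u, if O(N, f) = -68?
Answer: -1834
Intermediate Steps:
c = -27/2 (c = -1/4*54 = -27/2 ≈ -13.500)
O(c, -56) - u = -68 - 1*1766 = -68 - 1766 = -1834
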